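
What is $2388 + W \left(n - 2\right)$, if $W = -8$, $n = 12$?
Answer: $2308$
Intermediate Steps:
$2388 + W \left(n - 2\right) = 2388 - 8 \left(12 - 2\right) = 2388 - 80 = 2308$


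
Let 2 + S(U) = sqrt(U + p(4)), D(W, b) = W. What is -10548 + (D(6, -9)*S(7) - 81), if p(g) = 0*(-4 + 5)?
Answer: -10641 + 6*sqrt(7) ≈ -10625.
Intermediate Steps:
p(g) = 0 (p(g) = 0*1 = 0)
S(U) = -2 + sqrt(U) (S(U) = -2 + sqrt(U + 0) = -2 + sqrt(U))
-10548 + (D(6, -9)*S(7) - 81) = -10548 + (6*(-2 + sqrt(7)) - 81) = -10548 + ((-12 + 6*sqrt(7)) - 81) = -10548 + (-93 + 6*sqrt(7)) = -10641 + 6*sqrt(7)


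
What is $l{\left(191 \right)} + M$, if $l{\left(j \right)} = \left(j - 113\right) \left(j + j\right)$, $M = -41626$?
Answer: $-11830$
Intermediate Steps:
$l{\left(j \right)} = 2 j \left(-113 + j\right)$ ($l{\left(j \right)} = \left(-113 + j\right) 2 j = 2 j \left(-113 + j\right)$)
$l{\left(191 \right)} + M = 2 \cdot 191 \left(-113 + 191\right) - 41626 = 2 \cdot 191 \cdot 78 - 41626 = 29796 - 41626 = -11830$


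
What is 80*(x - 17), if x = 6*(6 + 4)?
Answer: 3440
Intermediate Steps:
x = 60 (x = 6*10 = 60)
80*(x - 17) = 80*(60 - 17) = 80*43 = 3440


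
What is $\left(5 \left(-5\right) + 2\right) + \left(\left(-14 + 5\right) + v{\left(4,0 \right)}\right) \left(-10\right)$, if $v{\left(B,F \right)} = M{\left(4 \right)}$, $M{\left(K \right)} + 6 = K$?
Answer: $87$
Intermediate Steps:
$M{\left(K \right)} = -6 + K$
$v{\left(B,F \right)} = -2$ ($v{\left(B,F \right)} = -6 + 4 = -2$)
$\left(5 \left(-5\right) + 2\right) + \left(\left(-14 + 5\right) + v{\left(4,0 \right)}\right) \left(-10\right) = \left(5 \left(-5\right) + 2\right) + \left(\left(-14 + 5\right) - 2\right) \left(-10\right) = \left(-25 + 2\right) + \left(-9 - 2\right) \left(-10\right) = -23 - -110 = -23 + 110 = 87$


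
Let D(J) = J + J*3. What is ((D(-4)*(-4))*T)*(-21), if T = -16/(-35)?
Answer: -3072/5 ≈ -614.40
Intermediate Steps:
D(J) = 4*J (D(J) = J + 3*J = 4*J)
T = 16/35 (T = -16*(-1/35) = 16/35 ≈ 0.45714)
((D(-4)*(-4))*T)*(-21) = (((4*(-4))*(-4))*(16/35))*(-21) = (-16*(-4)*(16/35))*(-21) = (64*(16/35))*(-21) = (1024/35)*(-21) = -3072/5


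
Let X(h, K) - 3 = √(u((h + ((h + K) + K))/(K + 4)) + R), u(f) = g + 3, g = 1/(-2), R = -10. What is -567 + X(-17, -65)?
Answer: -564 + I*√30/2 ≈ -564.0 + 2.7386*I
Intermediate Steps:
g = -½ ≈ -0.50000
u(f) = 5/2 (u(f) = -½ + 3 = 5/2)
X(h, K) = 3 + I*√30/2 (X(h, K) = 3 + √(5/2 - 10) = 3 + √(-15/2) = 3 + I*√30/2)
-567 + X(-17, -65) = -567 + (3 + I*√30/2) = -564 + I*√30/2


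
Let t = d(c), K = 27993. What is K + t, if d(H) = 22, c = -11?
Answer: 28015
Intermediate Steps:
t = 22
K + t = 27993 + 22 = 28015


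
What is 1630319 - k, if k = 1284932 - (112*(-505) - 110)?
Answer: 288717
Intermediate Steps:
k = 1341602 (k = 1284932 - (-56560 - 110) = 1284932 - 1*(-56670) = 1284932 + 56670 = 1341602)
1630319 - k = 1630319 - 1*1341602 = 1630319 - 1341602 = 288717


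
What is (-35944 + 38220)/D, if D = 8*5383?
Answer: 569/10766 ≈ 0.052852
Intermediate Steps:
D = 43064
(-35944 + 38220)/D = (-35944 + 38220)/43064 = 2276*(1/43064) = 569/10766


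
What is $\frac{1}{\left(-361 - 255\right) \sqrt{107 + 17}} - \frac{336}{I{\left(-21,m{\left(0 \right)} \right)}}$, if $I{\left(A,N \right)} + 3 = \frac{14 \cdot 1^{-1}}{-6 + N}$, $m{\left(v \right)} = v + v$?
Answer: $63 - \frac{\sqrt{31}}{38192} \approx 63.0$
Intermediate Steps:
$m{\left(v \right)} = 2 v$
$I{\left(A,N \right)} = -3 + \frac{14}{-6 + N}$ ($I{\left(A,N \right)} = -3 + \frac{14 \cdot 1^{-1}}{-6 + N} = -3 + \frac{14 \cdot 1}{-6 + N} = -3 + \frac{14}{-6 + N}$)
$\frac{1}{\left(-361 - 255\right) \sqrt{107 + 17}} - \frac{336}{I{\left(-21,m{\left(0 \right)} \right)}} = \frac{1}{\left(-361 - 255\right) \sqrt{107 + 17}} - \frac{336}{\frac{1}{-6 + 2 \cdot 0} \left(32 - 3 \cdot 2 \cdot 0\right)} = \frac{1}{\left(-616\right) \sqrt{124}} - \frac{336}{\frac{1}{-6 + 0} \left(32 - 0\right)} = - \frac{1}{616 \cdot 2 \sqrt{31}} - \frac{336}{\frac{1}{-6} \left(32 + 0\right)} = - \frac{\frac{1}{62} \sqrt{31}}{616} - \frac{336}{\left(- \frac{1}{6}\right) 32} = - \frac{\sqrt{31}}{38192} - \frac{336}{- \frac{16}{3}} = - \frac{\sqrt{31}}{38192} - -63 = - \frac{\sqrt{31}}{38192} + 63 = 63 - \frac{\sqrt{31}}{38192}$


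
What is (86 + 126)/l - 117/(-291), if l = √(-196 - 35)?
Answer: 39/97 - 212*I*√231/231 ≈ 0.40206 - 13.949*I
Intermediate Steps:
l = I*√231 (l = √(-231) = I*√231 ≈ 15.199*I)
(86 + 126)/l - 117/(-291) = (86 + 126)/((I*√231)) - 117/(-291) = 212*(-I*√231/231) - 117*(-1/291) = -212*I*√231/231 + 39/97 = 39/97 - 212*I*√231/231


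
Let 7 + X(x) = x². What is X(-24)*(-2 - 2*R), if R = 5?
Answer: -6828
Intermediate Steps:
X(x) = -7 + x²
X(-24)*(-2 - 2*R) = (-7 + (-24)²)*(-2 - 2*5) = (-7 + 576)*(-2 - 10) = 569*(-12) = -6828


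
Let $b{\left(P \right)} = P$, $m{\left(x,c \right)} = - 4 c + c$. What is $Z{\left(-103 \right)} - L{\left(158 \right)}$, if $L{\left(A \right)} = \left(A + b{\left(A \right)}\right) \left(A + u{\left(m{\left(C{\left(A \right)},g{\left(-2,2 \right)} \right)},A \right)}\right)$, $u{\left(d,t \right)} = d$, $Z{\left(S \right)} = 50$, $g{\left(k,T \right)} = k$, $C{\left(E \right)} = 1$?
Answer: $-51774$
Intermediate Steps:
$m{\left(x,c \right)} = - 3 c$
$L{\left(A \right)} = 2 A \left(6 + A\right)$ ($L{\left(A \right)} = \left(A + A\right) \left(A - -6\right) = 2 A \left(A + 6\right) = 2 A \left(6 + A\right)$)
$Z{\left(-103 \right)} - L{\left(158 \right)} = 50 - 2 \cdot 158 \left(6 + 158\right) = 50 - 2 \cdot 158 \cdot 164 = 50 - 51824 = -51774$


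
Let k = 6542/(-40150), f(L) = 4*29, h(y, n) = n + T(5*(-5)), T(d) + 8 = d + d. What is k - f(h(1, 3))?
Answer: -2331971/20075 ≈ -116.16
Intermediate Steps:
T(d) = -8 + 2*d (T(d) = -8 + (d + d) = -8 + 2*d)
h(y, n) = -58 + n (h(y, n) = n + (-8 + 2*(5*(-5))) = n + (-8 + 2*(-25)) = n + (-8 - 50) = n - 58 = -58 + n)
f(L) = 116
k = -3271/20075 (k = 6542*(-1/40150) = -3271/20075 ≈ -0.16294)
k - f(h(1, 3)) = -3271/20075 - 1*116 = -3271/20075 - 116 = -2331971/20075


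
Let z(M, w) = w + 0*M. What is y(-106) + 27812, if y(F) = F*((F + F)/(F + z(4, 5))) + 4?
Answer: 2786944/101 ≈ 27594.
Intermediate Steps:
z(M, w) = w (z(M, w) = w + 0 = w)
y(F) = 4 + 2*F**2/(5 + F) (y(F) = F*((F + F)/(F + 5)) + 4 = F*((2*F)/(5 + F)) + 4 = F*(2*F/(5 + F)) + 4 = 2*F**2/(5 + F) + 4 = 4 + 2*F**2/(5 + F))
y(-106) + 27812 = 2*(10 + (-106)**2 + 2*(-106))/(5 - 106) + 27812 = 2*(10 + 11236 - 212)/(-101) + 27812 = 2*(-1/101)*11034 + 27812 = -22068/101 + 27812 = 2786944/101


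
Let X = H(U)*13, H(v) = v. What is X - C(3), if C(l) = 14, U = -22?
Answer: -300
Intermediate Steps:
X = -286 (X = -22*13 = -286)
X - C(3) = -286 - 1*14 = -286 - 14 = -300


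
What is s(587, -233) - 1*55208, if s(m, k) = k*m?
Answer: -191979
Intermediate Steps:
s(587, -233) - 1*55208 = -233*587 - 1*55208 = -136771 - 55208 = -191979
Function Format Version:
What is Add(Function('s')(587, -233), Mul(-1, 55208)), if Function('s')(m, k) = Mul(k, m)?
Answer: -191979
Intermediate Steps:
Add(Function('s')(587, -233), Mul(-1, 55208)) = Add(Mul(-233, 587), Mul(-1, 55208)) = Add(-136771, -55208) = -191979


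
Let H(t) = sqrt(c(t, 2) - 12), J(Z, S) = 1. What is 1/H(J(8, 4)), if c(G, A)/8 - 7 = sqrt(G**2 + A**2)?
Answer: 1/(2*sqrt(11 + 2*sqrt(5))) ≈ 0.12711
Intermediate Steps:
c(G, A) = 56 + 8*sqrt(A**2 + G**2) (c(G, A) = 56 + 8*sqrt(G**2 + A**2) = 56 + 8*sqrt(A**2 + G**2))
H(t) = sqrt(44 + 8*sqrt(4 + t**2)) (H(t) = sqrt((56 + 8*sqrt(2**2 + t**2)) - 12) = sqrt((56 + 8*sqrt(4 + t**2)) - 12) = sqrt(44 + 8*sqrt(4 + t**2)))
1/H(J(8, 4)) = 1/(2*sqrt(11 + 2*sqrt(4 + 1**2))) = 1/(2*sqrt(11 + 2*sqrt(4 + 1))) = 1/(2*sqrt(11 + 2*sqrt(5)))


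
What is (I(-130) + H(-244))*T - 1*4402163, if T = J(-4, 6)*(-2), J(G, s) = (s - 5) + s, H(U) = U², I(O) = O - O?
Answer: -5235667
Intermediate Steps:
I(O) = 0
J(G, s) = -5 + 2*s (J(G, s) = (-5 + s) + s = -5 + 2*s)
T = -14 (T = (-5 + 2*6)*(-2) = (-5 + 12)*(-2) = 7*(-2) = -14)
(I(-130) + H(-244))*T - 1*4402163 = (0 + (-244)²)*(-14) - 1*4402163 = (0 + 59536)*(-14) - 4402163 = 59536*(-14) - 4402163 = -833504 - 4402163 = -5235667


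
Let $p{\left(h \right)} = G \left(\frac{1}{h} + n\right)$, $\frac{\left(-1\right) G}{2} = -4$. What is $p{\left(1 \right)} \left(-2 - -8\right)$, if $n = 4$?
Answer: $240$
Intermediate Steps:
$G = 8$ ($G = \left(-2\right) \left(-4\right) = 8$)
$p{\left(h \right)} = 32 + \frac{8}{h}$ ($p{\left(h \right)} = 8 \left(\frac{1}{h} + 4\right) = 8 \left(4 + \frac{1}{h}\right) = 32 + \frac{8}{h}$)
$p{\left(1 \right)} \left(-2 - -8\right) = \left(32 + \frac{8}{1}\right) \left(-2 - -8\right) = \left(32 + 8 \cdot 1\right) \left(-2 + 8\right) = \left(32 + 8\right) 6 = 40 \cdot 6 = 240$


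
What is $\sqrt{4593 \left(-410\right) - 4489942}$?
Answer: $4 i \sqrt{398317} \approx 2524.5 i$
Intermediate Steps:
$\sqrt{4593 \left(-410\right) - 4489942} = \sqrt{-1883130 - 4489942} = \sqrt{-6373072} = 4 i \sqrt{398317}$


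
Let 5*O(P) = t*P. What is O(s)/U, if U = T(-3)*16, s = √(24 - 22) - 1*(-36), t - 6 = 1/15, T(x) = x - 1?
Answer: -273/400 - 91*√2/4800 ≈ -0.70931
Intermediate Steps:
T(x) = -1 + x
t = 91/15 (t = 6 + 1/15 = 91/15 ≈ 6.0667)
s = 36 + √2 (s = √2 + 36 = 36 + √2 ≈ 37.414)
O(P) = 91*P/75 (O(P) = (91*P/15)/5 = 91*P/75)
U = -64 (U = (-1 - 3)*16 = -4*16 = -64)
O(s)/U = (91*(36 + √2)/75)/(-64) = (1092/25 + 91*√2/75)*(-1/64) = -273/400 - 91*√2/4800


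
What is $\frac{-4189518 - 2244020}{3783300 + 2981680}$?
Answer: $- \frac{3216769}{3382490} \approx -0.95101$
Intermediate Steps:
$\frac{-4189518 - 2244020}{3783300 + 2981680} = - \frac{6433538}{6764980} = \left(-6433538\right) \frac{1}{6764980} = - \frac{3216769}{3382490}$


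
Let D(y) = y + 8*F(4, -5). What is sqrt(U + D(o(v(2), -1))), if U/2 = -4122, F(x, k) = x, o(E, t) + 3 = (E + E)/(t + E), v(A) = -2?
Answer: I*sqrt(73923)/3 ≈ 90.629*I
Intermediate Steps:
o(E, t) = -3 + 2*E/(E + t) (o(E, t) = -3 + (E + E)/(t + E) = -3 + (2*E)/(E + t) = -3 + 2*E/(E + t))
D(y) = 32 + y (D(y) = y + 8*4 = y + 32 = 32 + y)
U = -8244 (U = 2*(-4122) = -8244)
sqrt(U + D(o(v(2), -1))) = sqrt(-8244 + (32 + (-1*(-2) - 3*(-1))/(-2 - 1))) = sqrt(-8244 + (32 + (2 + 3)/(-3))) = sqrt(-8244 + (32 - 1/3*5)) = sqrt(-8244 + (32 - 5/3)) = sqrt(-8244 + 91/3) = sqrt(-24641/3) = I*sqrt(73923)/3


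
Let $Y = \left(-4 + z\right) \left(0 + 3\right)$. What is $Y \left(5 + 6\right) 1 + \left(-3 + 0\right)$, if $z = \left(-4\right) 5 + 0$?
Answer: $-795$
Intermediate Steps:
$z = -20$ ($z = -20 + 0 = -20$)
$Y = -72$ ($Y = \left(-4 - 20\right) \left(0 + 3\right) = \left(-24\right) 3 = -72$)
$Y \left(5 + 6\right) 1 + \left(-3 + 0\right) = - 72 \left(5 + 6\right) 1 + \left(-3 + 0\right) = - 72 \cdot 11 \cdot 1 - 3 = \left(-72\right) 11 - 3 = -792 - 3 = -795$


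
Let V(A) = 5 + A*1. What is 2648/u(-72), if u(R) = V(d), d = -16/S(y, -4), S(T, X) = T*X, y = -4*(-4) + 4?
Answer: 6620/13 ≈ 509.23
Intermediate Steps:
y = 20 (y = 16 + 4 = 20)
d = ⅕ (d = -16/(20*(-4)) = -16/(-80) = -16*(-1/80) = ⅕ ≈ 0.20000)
V(A) = 5 + A
u(R) = 26/5 (u(R) = 5 + ⅕ = 26/5)
2648/u(-72) = 2648/(26/5) = 2648*(5/26) = 6620/13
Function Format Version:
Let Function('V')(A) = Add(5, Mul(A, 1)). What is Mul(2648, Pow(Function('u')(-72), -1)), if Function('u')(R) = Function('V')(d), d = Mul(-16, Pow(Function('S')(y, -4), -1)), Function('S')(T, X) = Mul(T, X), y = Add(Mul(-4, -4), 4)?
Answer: Rational(6620, 13) ≈ 509.23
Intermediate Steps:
y = 20 (y = Add(16, 4) = 20)
d = Rational(1, 5) (d = Mul(-16, Pow(Mul(20, -4), -1)) = Mul(-16, Pow(-80, -1)) = Mul(-16, Rational(-1, 80)) = Rational(1, 5) ≈ 0.20000)
Function('V')(A) = Add(5, A)
Function('u')(R) = Rational(26, 5) (Function('u')(R) = Add(5, Rational(1, 5)) = Rational(26, 5))
Mul(2648, Pow(Function('u')(-72), -1)) = Mul(2648, Pow(Rational(26, 5), -1)) = Mul(2648, Rational(5, 26)) = Rational(6620, 13)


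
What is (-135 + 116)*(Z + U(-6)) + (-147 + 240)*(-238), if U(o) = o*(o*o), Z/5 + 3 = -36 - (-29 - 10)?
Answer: -18030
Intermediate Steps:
Z = 0 (Z = -15 + 5*(-36 - (-29 - 10)) = -15 + 5*(-36 - 1*(-39)) = -15 + 5*(-36 + 39) = -15 + 5*3 = -15 + 15 = 0)
U(o) = o³ (U(o) = o*o² = o³)
(-135 + 116)*(Z + U(-6)) + (-147 + 240)*(-238) = (-135 + 116)*(0 + (-6)³) + (-147 + 240)*(-238) = -19*(0 - 216) + 93*(-238) = -19*(-216) - 22134 = 4104 - 22134 = -18030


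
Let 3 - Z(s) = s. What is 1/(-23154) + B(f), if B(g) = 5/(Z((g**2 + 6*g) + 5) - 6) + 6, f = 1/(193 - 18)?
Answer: 10212228941/1899021618 ≈ 5.3776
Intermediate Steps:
f = 1/175 ≈ 0.0057143
Z(s) = 3 - s
B(g) = 6 + 5/(-8 - g**2 - 6*g) (B(g) = 5/((3 - ((g**2 + 6*g) + 5)) - 6) + 6 = 5/((3 - (5 + g**2 + 6*g)) - 6) + 6 = 5/((3 + (-5 - g**2 - 6*g)) - 6) + 6 = 5/((-2 - g**2 - 6*g) - 6) + 6 = 5/(-8 - g**2 - 6*g) + 6 = 6 + 5/(-8 - g**2 - 6*g))
1/(-23154) + B(f) = 1/(-23154) + (43 + 6*(1/175)**2 + 36*(1/175))/(8 + (1/175)**2 + 6*(1/175)) = -1/23154 + (43 + 6*(1/30625) + 36/175)/(8 + 1/30625 + 6/175) = -1/23154 + (43 + 6/30625 + 36/175)/(246051/30625) = -1/23154 + (30625/246051)*(1323181/30625) = -1/23154 + 1323181/246051 = 10212228941/1899021618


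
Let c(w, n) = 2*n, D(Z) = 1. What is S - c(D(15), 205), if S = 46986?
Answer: 46576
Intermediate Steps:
S - c(D(15), 205) = 46986 - 2*205 = 46986 - 1*410 = 46986 - 410 = 46576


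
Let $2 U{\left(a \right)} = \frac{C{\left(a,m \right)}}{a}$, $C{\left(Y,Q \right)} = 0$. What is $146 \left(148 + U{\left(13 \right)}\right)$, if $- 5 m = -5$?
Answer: $21608$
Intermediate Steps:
$m = 1$ ($m = \left(- \frac{1}{5}\right) \left(-5\right) = 1$)
$U{\left(a \right)} = 0$ ($U{\left(a \right)} = \frac{0 \frac{1}{a}}{2} = \frac{1}{2} \cdot 0 = 0$)
$146 \left(148 + U{\left(13 \right)}\right) = 146 \left(148 + 0\right) = 146 \cdot 148 = 21608$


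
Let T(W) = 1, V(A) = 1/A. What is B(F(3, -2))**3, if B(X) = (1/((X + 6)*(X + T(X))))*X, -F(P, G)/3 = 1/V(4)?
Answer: -8/1331 ≈ -0.0060105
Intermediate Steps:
F(P, G) = -12 (F(P, G) = -3/(1/4) = -3/1/4 = -3*4 = -12)
B(X) = X/((1 + X)*(6 + X)) (B(X) = (1/((X + 6)*(X + 1)))*X = (1/((6 + X)*(1 + X)))*X = (1/((1 + X)*(6 + X)))*X = X/((1 + X)*(6 + X)))
B(F(3, -2))**3 = (-12/(6 + (-12)**2 + 7*(-12)))**3 = (-12/(6 + 144 - 84))**3 = (-12/66)**3 = (-12*1/66)**3 = (-2/11)**3 = -8/1331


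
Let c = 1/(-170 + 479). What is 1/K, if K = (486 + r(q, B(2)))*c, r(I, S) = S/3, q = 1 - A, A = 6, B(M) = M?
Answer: 927/1460 ≈ 0.63493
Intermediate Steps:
q = -5 (q = 1 - 1*6 = 1 - 6 = -5)
r(I, S) = S/3 (r(I, S) = S*(⅓) = S/3)
c = 1/309 ≈ 0.0032362
K = 1460/927 (K = (486 + (⅓)*2)*(1/309) = (486 + ⅔)*(1/309) = (1460/3)*(1/309) = 1460/927 ≈ 1.5750)
1/K = 1/(1460/927) = 927/1460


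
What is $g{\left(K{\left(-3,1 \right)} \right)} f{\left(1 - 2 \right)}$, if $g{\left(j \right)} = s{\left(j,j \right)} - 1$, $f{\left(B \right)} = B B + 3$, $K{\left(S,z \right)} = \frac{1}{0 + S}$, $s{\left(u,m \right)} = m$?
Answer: $- \frac{16}{3} \approx -5.3333$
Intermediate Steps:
$K{\left(S,z \right)} = \frac{1}{S}$
$f{\left(B \right)} = 3 + B^{2}$ ($f{\left(B \right)} = B^{2} + 3 = 3 + B^{2}$)
$g{\left(j \right)} = -1 + j$ ($g{\left(j \right)} = j - 1 = -1 + j$)
$g{\left(K{\left(-3,1 \right)} \right)} f{\left(1 - 2 \right)} = \left(-1 + \frac{1}{-3}\right) \left(3 + \left(1 - 2\right)^{2}\right) = \left(-1 - \frac{1}{3}\right) \left(3 + \left(1 - 2\right)^{2}\right) = - \frac{4 \left(3 + \left(-1\right)^{2}\right)}{3} = - \frac{4 \left(3 + 1\right)}{3} = \left(- \frac{4}{3}\right) 4 = - \frac{16}{3}$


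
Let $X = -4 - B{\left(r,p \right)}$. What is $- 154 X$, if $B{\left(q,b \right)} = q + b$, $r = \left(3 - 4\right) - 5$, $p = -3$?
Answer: $-770$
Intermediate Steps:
$r = -6$ ($r = -1 - 5 = -6$)
$B{\left(q,b \right)} = b + q$
$X = 5$ ($X = -4 - \left(-3 - 6\right) = -4 - -9 = -4 + 9 = 5$)
$- 154 X = \left(-154\right) 5 = -770$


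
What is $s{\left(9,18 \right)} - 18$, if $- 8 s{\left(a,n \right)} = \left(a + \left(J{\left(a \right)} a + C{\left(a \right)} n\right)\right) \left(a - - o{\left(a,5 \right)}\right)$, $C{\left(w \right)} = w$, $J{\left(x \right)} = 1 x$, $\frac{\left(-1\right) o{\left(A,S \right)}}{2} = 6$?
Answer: $\frac{153}{2} \approx 76.5$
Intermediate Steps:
$o{\left(A,S \right)} = -12$ ($o{\left(A,S \right)} = \left(-2\right) 6 = -12$)
$J{\left(x \right)} = x$
$s{\left(a,n \right)} = - \frac{\left(-12 + a\right) \left(a + a^{2} + a n\right)}{8}$ ($s{\left(a,n \right)} = - \frac{\left(a + \left(a a + a n\right)\right) \left(a - 12\right)}{8} = - \frac{\left(a + \left(a^{2} + a n\right)\right) \left(a + \left(-12 + 0\right)\right)}{8} = - \frac{\left(a + a^{2} + a n\right) \left(a - 12\right)}{8} = - \frac{\left(a + a^{2} + a n\right) \left(-12 + a\right)}{8} = - \frac{\left(-12 + a\right) \left(a + a^{2} + a n\right)}{8}$)
$s{\left(9,18 \right)} - 18 = \frac{1}{8} \cdot 9 \left(12 - 9^{2} + 11 \cdot 9 + 12 \cdot 18 - 9 \cdot 18\right) - 18 = \frac{1}{8} \cdot 9 \left(12 - 81 + 99 + 216 - 162\right) - 18 = \frac{1}{8} \cdot 9 \cdot 84 - 18 = \frac{189}{2} - 18 = \frac{153}{2}$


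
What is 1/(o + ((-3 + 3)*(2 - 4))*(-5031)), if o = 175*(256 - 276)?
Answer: -1/3500 ≈ -0.00028571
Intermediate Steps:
o = -3500 (o = 175*(-20) = -3500)
1/(o + ((-3 + 3)*(2 - 4))*(-5031)) = 1/(-3500 + ((-3 + 3)*(2 - 4))*(-5031)) = 1/(-3500 + (0*(-2))*(-5031)) = 1/(-3500 + 0*(-5031)) = 1/(-3500 + 0) = 1/(-3500) = -1/3500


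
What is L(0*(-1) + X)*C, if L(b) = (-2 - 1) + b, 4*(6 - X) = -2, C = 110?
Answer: 385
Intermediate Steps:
X = 13/2 (X = 6 - 1/4*(-2) = 6 + 1/2 = 13/2 ≈ 6.5000)
L(b) = -3 + b
L(0*(-1) + X)*C = (-3 + (0*(-1) + 13/2))*110 = (-3 + (0 + 13/2))*110 = (-3 + 13/2)*110 = (7/2)*110 = 385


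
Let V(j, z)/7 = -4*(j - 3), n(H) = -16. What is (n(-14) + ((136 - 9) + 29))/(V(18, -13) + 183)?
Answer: -140/237 ≈ -0.59072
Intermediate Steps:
V(j, z) = 84 - 28*j (V(j, z) = 7*(-4*(j - 3)) = 7*(-4*(-3 + j)) = 7*(12 - 4*j) = 84 - 28*j)
(n(-14) + ((136 - 9) + 29))/(V(18, -13) + 183) = (-16 + ((136 - 9) + 29))/((84 - 28*18) + 183) = (-16 + (127 + 29))/((84 - 504) + 183) = (-16 + 156)/(-420 + 183) = 140/(-237) = 140*(-1/237) = -140/237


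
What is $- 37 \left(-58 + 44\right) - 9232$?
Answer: $-8714$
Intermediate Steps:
$- 37 \left(-58 + 44\right) - 9232 = \left(-37\right) \left(-14\right) - 9232 = 518 - 9232 = -8714$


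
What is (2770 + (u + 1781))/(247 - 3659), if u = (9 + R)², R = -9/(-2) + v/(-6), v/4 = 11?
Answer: -165205/122832 ≈ -1.3450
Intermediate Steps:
v = 44 (v = 4*11 = 44)
R = -17/6 (R = -9/(-2) + 44/(-6) = -9*(-½) + 44*(-⅙) = 9/2 - 22/3 = -17/6 ≈ -2.8333)
u = 1369/36 (u = (9 - 17/6)² = (37/6)² = 1369/36 ≈ 38.028)
(2770 + (u + 1781))/(247 - 3659) = (2770 + (1369/36 + 1781))/(247 - 3659) = (2770 + 65485/36)/(-3412) = (165205/36)*(-1/3412) = -165205/122832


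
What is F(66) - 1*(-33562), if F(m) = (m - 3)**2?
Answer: 37531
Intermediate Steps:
F(m) = (-3 + m)**2
F(66) - 1*(-33562) = (-3 + 66)**2 - 1*(-33562) = 63**2 + 33562 = 3969 + 33562 = 37531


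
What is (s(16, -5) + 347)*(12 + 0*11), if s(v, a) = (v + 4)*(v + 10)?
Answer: 10404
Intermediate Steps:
s(v, a) = (4 + v)*(10 + v)
(s(16, -5) + 347)*(12 + 0*11) = ((40 + 16**2 + 14*16) + 347)*(12 + 0*11) = ((40 + 256 + 224) + 347)*(12 + 0) = (520 + 347)*12 = 867*12 = 10404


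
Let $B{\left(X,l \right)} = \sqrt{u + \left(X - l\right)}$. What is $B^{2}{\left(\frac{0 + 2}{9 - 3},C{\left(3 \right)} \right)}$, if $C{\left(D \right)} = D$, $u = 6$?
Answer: $\frac{10}{3} \approx 3.3333$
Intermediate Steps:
$B{\left(X,l \right)} = \sqrt{6 + X - l}$ ($B{\left(X,l \right)} = \sqrt{6 + \left(X - l\right)} = \sqrt{6 + X - l}$)
$B^{2}{\left(\frac{0 + 2}{9 - 3},C{\left(3 \right)} \right)} = \left(\sqrt{6 + \frac{0 + 2}{9 - 3} - 3}\right)^{2} = \left(\sqrt{6 + \frac{2}{6} - 3}\right)^{2} = \left(\sqrt{6 + 2 \cdot \frac{1}{6} - 3}\right)^{2} = \left(\sqrt{6 + \frac{1}{3} - 3}\right)^{2} = \left(\sqrt{\frac{10}{3}}\right)^{2} = \left(\frac{\sqrt{30}}{3}\right)^{2} = \frac{10}{3}$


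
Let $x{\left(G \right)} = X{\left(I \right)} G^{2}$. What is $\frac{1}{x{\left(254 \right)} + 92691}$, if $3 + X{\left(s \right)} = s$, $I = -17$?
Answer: $- \frac{1}{1197629} \approx -8.3498 \cdot 10^{-7}$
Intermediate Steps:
$X{\left(s \right)} = -3 + s$
$x{\left(G \right)} = - 20 G^{2}$ ($x{\left(G \right)} = \left(-3 - 17\right) G^{2} = - 20 G^{2}$)
$\frac{1}{x{\left(254 \right)} + 92691} = \frac{1}{- 20 \cdot 254^{2} + 92691} = \frac{1}{\left(-20\right) 64516 + 92691} = \frac{1}{-1290320 + 92691} = \frac{1}{-1197629} = - \frac{1}{1197629}$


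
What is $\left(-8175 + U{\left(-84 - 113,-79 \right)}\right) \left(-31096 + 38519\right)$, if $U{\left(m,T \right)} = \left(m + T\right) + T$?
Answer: $-63318190$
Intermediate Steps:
$U{\left(m,T \right)} = m + 2 T$ ($U{\left(m,T \right)} = \left(T + m\right) + T = m + 2 T$)
$\left(-8175 + U{\left(-84 - 113,-79 \right)}\right) \left(-31096 + 38519\right) = \left(-8175 + \left(\left(-84 - 113\right) + 2 \left(-79\right)\right)\right) \left(-31096 + 38519\right) = \left(-8175 - 355\right) 7423 = \left(-8530\right) 7423 = -63318190$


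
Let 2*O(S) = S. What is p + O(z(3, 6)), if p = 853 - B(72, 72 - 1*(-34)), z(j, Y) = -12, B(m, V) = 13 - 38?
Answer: 872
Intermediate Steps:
B(m, V) = -25
O(S) = S/2
p = 878 (p = 853 - 1*(-25) = 853 + 25 = 878)
p + O(z(3, 6)) = 878 + (½)*(-12) = 878 - 6 = 872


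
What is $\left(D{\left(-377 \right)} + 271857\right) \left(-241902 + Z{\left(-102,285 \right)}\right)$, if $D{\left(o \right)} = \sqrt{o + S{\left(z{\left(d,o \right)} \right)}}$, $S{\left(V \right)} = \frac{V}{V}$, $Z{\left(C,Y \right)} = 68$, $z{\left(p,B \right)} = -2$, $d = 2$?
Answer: $-65744265738 - 483668 i \sqrt{94} \approx -6.5744 \cdot 10^{10} - 4.6893 \cdot 10^{6} i$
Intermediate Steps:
$S{\left(V \right)} = 1$
$D{\left(o \right)} = \sqrt{1 + o}$ ($D{\left(o \right)} = \sqrt{o + 1} = \sqrt{1 + o}$)
$\left(D{\left(-377 \right)} + 271857\right) \left(-241902 + Z{\left(-102,285 \right)}\right) = \left(\sqrt{1 - 377} + 271857\right) \left(-241902 + 68\right) = \left(\sqrt{-376} + 271857\right) \left(-241834\right) = \left(2 i \sqrt{94} + 271857\right) \left(-241834\right) = \left(271857 + 2 i \sqrt{94}\right) \left(-241834\right) = -65744265738 - 483668 i \sqrt{94}$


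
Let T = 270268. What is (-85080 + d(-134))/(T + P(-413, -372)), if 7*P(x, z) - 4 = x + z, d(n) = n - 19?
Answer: -198877/630365 ≈ -0.31550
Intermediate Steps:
d(n) = -19 + n
P(x, z) = 4/7 + x/7 + z/7 (P(x, z) = 4/7 + (x + z)/7 = 4/7 + (x/7 + z/7) = 4/7 + x/7 + z/7)
(-85080 + d(-134))/(T + P(-413, -372)) = (-85080 + (-19 - 134))/(270268 + (4/7 + (⅐)*(-413) + (⅐)*(-372))) = (-85080 - 153)/(270268 + (4/7 - 59 - 372/7)) = -85233/(270268 - 781/7) = -85233/1891095/7 = -85233*7/1891095 = -198877/630365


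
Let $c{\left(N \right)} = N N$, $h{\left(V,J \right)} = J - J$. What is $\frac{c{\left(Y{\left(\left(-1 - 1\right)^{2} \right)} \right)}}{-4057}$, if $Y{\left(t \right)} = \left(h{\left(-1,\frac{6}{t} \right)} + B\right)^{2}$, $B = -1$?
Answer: $- \frac{1}{4057} \approx -0.00024649$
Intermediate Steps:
$h{\left(V,J \right)} = 0$
$Y{\left(t \right)} = 1$ ($Y{\left(t \right)} = \left(0 - 1\right)^{2} = \left(-1\right)^{2} = 1$)
$c{\left(N \right)} = N^{2}$
$\frac{c{\left(Y{\left(\left(-1 - 1\right)^{2} \right)} \right)}}{-4057} = \frac{1^{2}}{-4057} = 1 \left(- \frac{1}{4057}\right) = - \frac{1}{4057}$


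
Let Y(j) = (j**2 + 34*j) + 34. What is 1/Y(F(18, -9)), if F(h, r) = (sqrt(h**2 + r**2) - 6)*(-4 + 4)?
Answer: 1/34 ≈ 0.029412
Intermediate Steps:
F(h, r) = 0 (F(h, r) = (-6 + sqrt(h**2 + r**2))*0 = 0)
Y(j) = 34 + j**2 + 34*j
1/Y(F(18, -9)) = 1/(34 + 0**2 + 34*0) = 1/(34 + 0 + 0) = 1/34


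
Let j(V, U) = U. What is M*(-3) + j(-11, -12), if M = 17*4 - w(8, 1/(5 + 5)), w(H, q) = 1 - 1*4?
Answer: -225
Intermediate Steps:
w(H, q) = -3 (w(H, q) = 1 - 4 = -3)
M = 71 (M = 17*4 - 1*(-3) = 68 + 3 = 71)
M*(-3) + j(-11, -12) = 71*(-3) - 12 = -213 - 12 = -225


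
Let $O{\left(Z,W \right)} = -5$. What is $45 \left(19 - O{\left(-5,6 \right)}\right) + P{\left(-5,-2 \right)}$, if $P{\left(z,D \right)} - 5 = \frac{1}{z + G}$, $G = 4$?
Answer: $1084$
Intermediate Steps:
$P{\left(z,D \right)} = 5 + \frac{1}{4 + z}$ ($P{\left(z,D \right)} = 5 + \frac{1}{z + 4} = 5 + \frac{1}{4 + z}$)
$45 \left(19 - O{\left(-5,6 \right)}\right) + P{\left(-5,-2 \right)} = 45 \left(19 - -5\right) + \frac{21 + 5 \left(-5\right)}{4 - 5} = 45 \left(19 + 5\right) + \frac{21 - 25}{-1} = 45 \cdot 24 - -4 = 1080 + 4 = 1084$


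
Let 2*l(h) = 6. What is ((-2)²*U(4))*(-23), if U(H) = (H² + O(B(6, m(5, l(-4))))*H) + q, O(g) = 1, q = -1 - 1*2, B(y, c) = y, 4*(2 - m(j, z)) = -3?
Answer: -1564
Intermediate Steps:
l(h) = 3 (l(h) = (½)*6 = 3)
m(j, z) = 11/4 (m(j, z) = 2 - ¼*(-3) = 2 + ¾ = 11/4)
q = -3 (q = -1 - 2 = -3)
U(H) = -3 + H + H² (U(H) = (H² + 1*H) - 3 = (H² + H) - 3 = (H + H²) - 3 = -3 + H + H²)
((-2)²*U(4))*(-23) = ((-2)²*(-3 + 4 + 4²))*(-23) = (4*(-3 + 4 + 16))*(-23) = (4*17)*(-23) = 68*(-23) = -1564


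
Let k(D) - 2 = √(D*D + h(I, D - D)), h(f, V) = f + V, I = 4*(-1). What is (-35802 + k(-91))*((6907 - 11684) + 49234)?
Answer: -1591560600 + 44457*√8277 ≈ -1.5875e+9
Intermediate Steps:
I = -4
h(f, V) = V + f
k(D) = 2 + √(-4 + D²) (k(D) = 2 + √(D*D + ((D - D) - 4)) = 2 + √(D² + (0 - 4)) = 2 + √(D² - 4) = 2 + √(-4 + D²))
(-35802 + k(-91))*((6907 - 11684) + 49234) = (-35802 + (2 + √(-4 + (-91)²)))*((6907 - 11684) + 49234) = (-35802 + (2 + √(-4 + 8281)))*(-4777 + 49234) = (-35802 + (2 + √8277))*44457 = (-35800 + √8277)*44457 = -1591560600 + 44457*√8277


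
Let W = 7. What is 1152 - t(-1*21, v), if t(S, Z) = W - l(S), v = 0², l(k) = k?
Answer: 1124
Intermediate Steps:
v = 0
t(S, Z) = 7 - S
1152 - t(-1*21, v) = 1152 - (7 - (-1)*21) = 1152 - (7 - 1*(-21)) = 1152 - (7 + 21) = 1152 - 1*28 = 1152 - 28 = 1124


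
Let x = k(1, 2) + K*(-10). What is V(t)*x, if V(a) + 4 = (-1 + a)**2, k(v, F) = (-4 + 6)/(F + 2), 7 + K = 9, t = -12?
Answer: -6435/2 ≈ -3217.5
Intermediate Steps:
K = 2 (K = -7 + 9 = 2)
k(v, F) = 2/(2 + F)
x = -39/2 (x = 2/(2 + 2) + 2*(-10) = 2/4 - 20 = 2*(1/4) - 20 = 1/2 - 20 = -39/2 ≈ -19.500)
V(a) = -4 + (-1 + a)**2
V(t)*x = (-4 + (-1 - 12)**2)*(-39/2) = (-4 + (-13)**2)*(-39/2) = (-4 + 169)*(-39/2) = 165*(-39/2) = -6435/2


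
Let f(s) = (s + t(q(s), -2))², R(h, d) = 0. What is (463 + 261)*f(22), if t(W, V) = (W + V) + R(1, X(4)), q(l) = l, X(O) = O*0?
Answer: 1277136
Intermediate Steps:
X(O) = 0
t(W, V) = V + W (t(W, V) = (W + V) + 0 = (V + W) + 0 = V + W)
f(s) = (-2 + 2*s)² (f(s) = (s + (-2 + s))² = (-2 + 2*s)²)
(463 + 261)*f(22) = (463 + 261)*(4*(-1 + 22)²) = 724*(4*21²) = 724*(4*441) = 724*1764 = 1277136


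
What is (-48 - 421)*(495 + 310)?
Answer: -377545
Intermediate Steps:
(-48 - 421)*(495 + 310) = -469*805 = -377545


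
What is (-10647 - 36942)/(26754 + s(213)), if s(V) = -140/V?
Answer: -10136457/5698462 ≈ -1.7788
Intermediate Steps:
(-10647 - 36942)/(26754 + s(213)) = (-10647 - 36942)/(26754 - 140/213) = -47589/(26754 - 140*1/213) = -47589/(26754 - 140/213) = -47589/5698462/213 = -47589*213/5698462 = -10136457/5698462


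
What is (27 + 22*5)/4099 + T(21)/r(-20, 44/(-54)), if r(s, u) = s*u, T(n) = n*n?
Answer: 48867073/1803560 ≈ 27.095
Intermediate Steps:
T(n) = n²
(27 + 22*5)/4099 + T(21)/r(-20, 44/(-54)) = (27 + 22*5)/4099 + 21²/((-880/(-54))) = (27 + 110)*(1/4099) + 441/((-880*(-1)/54)) = 137*(1/4099) + 441/((-20*(-22/27))) = 137/4099 + 441/(440/27) = 137/4099 + 441*(27/440) = 137/4099 + 11907/440 = 48867073/1803560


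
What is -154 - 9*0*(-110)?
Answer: -154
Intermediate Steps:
-154 - 9*0*(-110) = -154 + 0*(-110) = -154 + 0 = -154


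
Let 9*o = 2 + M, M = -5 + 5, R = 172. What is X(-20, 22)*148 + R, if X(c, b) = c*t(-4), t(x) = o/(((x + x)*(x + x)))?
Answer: 2911/18 ≈ 161.72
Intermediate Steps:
M = 0
o = 2/9 (o = (2 + 0)/9 = (⅑)*2 = 2/9 ≈ 0.22222)
t(x) = 1/(18*x²) (t(x) = 2/(9*(((x + x)*(x + x)))) = 2/(9*(((2*x)*(2*x)))) = 2/(9*((4*x²))) = 2*(1/(4*x²))/9 = 1/(18*x²))
X(c, b) = c/288 (X(c, b) = c*((1/18)/(-4)²) = c*((1/18)*(1/16)) = c*(1/288) = c/288)
X(-20, 22)*148 + R = ((1/288)*(-20))*148 + 172 = -5/72*148 + 172 = -185/18 + 172 = 2911/18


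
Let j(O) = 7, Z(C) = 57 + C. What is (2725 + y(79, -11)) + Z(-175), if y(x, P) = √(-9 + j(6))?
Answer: 2607 + I*√2 ≈ 2607.0 + 1.4142*I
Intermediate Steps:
y(x, P) = I*√2 (y(x, P) = √(-9 + 7) = √(-2) = I*√2)
(2725 + y(79, -11)) + Z(-175) = (2725 + I*√2) + (57 - 175) = (2725 + I*√2) - 118 = 2607 + I*√2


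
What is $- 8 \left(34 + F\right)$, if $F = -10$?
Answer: $-192$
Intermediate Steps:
$- 8 \left(34 + F\right) = - 8 \left(34 - 10\right) = \left(-8\right) 24 = -192$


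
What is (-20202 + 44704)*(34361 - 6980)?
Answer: 670889262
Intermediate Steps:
(-20202 + 44704)*(34361 - 6980) = 24502*27381 = 670889262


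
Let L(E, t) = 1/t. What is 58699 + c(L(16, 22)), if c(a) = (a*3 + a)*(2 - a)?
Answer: 7102622/121 ≈ 58699.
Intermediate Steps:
c(a) = 4*a*(2 - a) (c(a) = (3*a + a)*(2 - a) = (4*a)*(2 - a) = 4*a*(2 - a))
58699 + c(L(16, 22)) = 58699 + 4*(2 - 1/22)/22 = 58699 + 4*(1/22)*(2 - 1*1/22) = 58699 + 4*(1/22)*(2 - 1/22) = 58699 + 4*(1/22)*(43/22) = 58699 + 43/121 = 7102622/121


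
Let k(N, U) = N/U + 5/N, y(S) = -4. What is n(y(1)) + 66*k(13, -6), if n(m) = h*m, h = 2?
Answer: -1633/13 ≈ -125.62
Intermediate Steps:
k(N, U) = 5/N + N/U
n(m) = 2*m
n(y(1)) + 66*k(13, -6) = 2*(-4) + 66*(5/13 + 13/(-6)) = -8 + 66*(5*(1/13) + 13*(-⅙)) = -8 + 66*(5/13 - 13/6) = -8 + 66*(-139/78) = -8 - 1529/13 = -1633/13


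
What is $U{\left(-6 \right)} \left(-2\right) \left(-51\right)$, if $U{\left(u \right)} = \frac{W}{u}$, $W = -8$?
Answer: $136$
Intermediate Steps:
$U{\left(u \right)} = - \frac{8}{u}$
$U{\left(-6 \right)} \left(-2\right) \left(-51\right) = - \frac{8}{-6} \left(-2\right) \left(-51\right) = \left(-8\right) \left(- \frac{1}{6}\right) \left(-2\right) \left(-51\right) = \frac{4}{3} \left(-2\right) \left(-51\right) = \left(- \frac{8}{3}\right) \left(-51\right) = 136$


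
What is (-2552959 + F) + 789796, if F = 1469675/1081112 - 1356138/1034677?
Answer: -281753873055907399/159800245832 ≈ -1.7632e+6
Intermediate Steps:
F = 7785979217/159800245832 (F = 1469675*(1/1081112) - 1356138*1/1034677 = 1469675/1081112 - 193734/147811 = 7785979217/159800245832 ≈ 0.048723)
(-2552959 + F) + 789796 = (-2552959 + 7785979217/159800245832) + 789796 = -407963468013037671/159800245832 + 789796 = -281753873055907399/159800245832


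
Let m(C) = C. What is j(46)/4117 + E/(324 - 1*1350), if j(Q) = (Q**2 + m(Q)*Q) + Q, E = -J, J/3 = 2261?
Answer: 24649/3222 ≈ 7.6502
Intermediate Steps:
J = 6783 (J = 3*2261 = 6783)
E = -6783 (E = -1*6783 = -6783)
j(Q) = Q + 2*Q**2 (j(Q) = (Q**2 + Q*Q) + Q = (Q**2 + Q**2) + Q = 2*Q**2 + Q = Q + 2*Q**2)
j(46)/4117 + E/(324 - 1*1350) = (46*(1 + 2*46))/4117 - 6783/(324 - 1*1350) = (46*(1 + 92))*(1/4117) - 6783/(324 - 1350) = (46*93)*(1/4117) - 6783/(-1026) = 4278*(1/4117) - 6783*(-1/1026) = 186/179 + 119/18 = 24649/3222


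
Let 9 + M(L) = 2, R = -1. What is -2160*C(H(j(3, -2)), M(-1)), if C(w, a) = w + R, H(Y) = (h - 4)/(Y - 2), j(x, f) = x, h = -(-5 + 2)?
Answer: 4320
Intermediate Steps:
M(L) = -7 (M(L) = -9 + 2 = -7)
h = 3 (h = -1*(-3) = 3)
H(Y) = -1/(-2 + Y) (H(Y) = (3 - 4)/(Y - 2) = -1/(-2 + Y))
C(w, a) = -1 + w (C(w, a) = w - 1 = -1 + w)
-2160*C(H(j(3, -2)), M(-1)) = -2160*(-1 - 1/(-2 + 3)) = -2160*(-1 - 1/1) = -2160*(-1 - 1*1) = -2160*(-1 - 1) = -2160*(-2) = 4320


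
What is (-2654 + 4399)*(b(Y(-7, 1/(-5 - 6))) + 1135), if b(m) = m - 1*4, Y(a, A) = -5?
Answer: 1964870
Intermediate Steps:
b(m) = -4 + m (b(m) = m - 4 = -4 + m)
(-2654 + 4399)*(b(Y(-7, 1/(-5 - 6))) + 1135) = (-2654 + 4399)*((-4 - 5) + 1135) = 1745*(-9 + 1135) = 1745*1126 = 1964870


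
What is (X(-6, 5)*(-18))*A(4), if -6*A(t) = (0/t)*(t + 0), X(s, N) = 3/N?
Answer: 0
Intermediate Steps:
A(t) = 0 (A(t) = -0/t*(t + 0)/6 = -0*t = -⅙*0 = 0)
(X(-6, 5)*(-18))*A(4) = ((3/5)*(-18))*0 = ((3*(⅕))*(-18))*0 = ((⅗)*(-18))*0 = -54/5*0 = 0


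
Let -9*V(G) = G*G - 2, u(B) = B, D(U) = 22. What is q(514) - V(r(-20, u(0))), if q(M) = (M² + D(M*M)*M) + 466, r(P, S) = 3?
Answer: 2483737/9 ≈ 2.7597e+5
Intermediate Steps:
q(M) = 466 + M² + 22*M (q(M) = (M² + 22*M) + 466 = 466 + M² + 22*M)
V(G) = 2/9 - G²/9 (V(G) = -(G*G - 2)/9 = -(G² - 2)/9 = -(-2 + G²)/9 = 2/9 - G²/9)
q(514) - V(r(-20, u(0))) = (466 + 514² + 22*514) - (2/9 - ⅑*3²) = (466 + 264196 + 11308) - (2/9 - ⅑*9) = 275970 - (2/9 - 1) = 275970 - 1*(-7/9) = 275970 + 7/9 = 2483737/9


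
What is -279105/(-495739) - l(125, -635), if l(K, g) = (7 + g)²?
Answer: -195511250671/495739 ≈ -3.9438e+5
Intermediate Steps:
-279105/(-495739) - l(125, -635) = -279105/(-495739) - (7 - 635)² = -279105*(-1/495739) - 1*(-628)² = 279105/495739 - 1*394384 = 279105/495739 - 394384 = -195511250671/495739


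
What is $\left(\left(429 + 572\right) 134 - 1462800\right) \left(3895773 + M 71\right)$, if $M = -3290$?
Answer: $-4865818037878$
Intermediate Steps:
$\left(\left(429 + 572\right) 134 - 1462800\right) \left(3895773 + M 71\right) = \left(\left(429 + 572\right) 134 - 1462800\right) \left(3895773 - 233590\right) = \left(1001 \cdot 134 - 1462800\right) \left(3895773 - 233590\right) = \left(134134 - 1462800\right) 3662183 = \left(-1328666\right) 3662183 = -4865818037878$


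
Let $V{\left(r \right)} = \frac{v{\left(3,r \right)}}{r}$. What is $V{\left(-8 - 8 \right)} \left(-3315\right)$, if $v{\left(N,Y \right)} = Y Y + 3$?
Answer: $\frac{858585}{16} \approx 53662.0$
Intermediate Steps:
$v{\left(N,Y \right)} = 3 + Y^{2}$ ($v{\left(N,Y \right)} = Y^{2} + 3 = 3 + Y^{2}$)
$V{\left(r \right)} = \frac{3 + r^{2}}{r}$
$V{\left(-8 - 8 \right)} \left(-3315\right) = \left(\left(-8 - 8\right) + \frac{3}{-8 - 8}\right) \left(-3315\right) = \left(-16 + \frac{3}{-16}\right) \left(-3315\right) = \left(-16 + 3 \left(- \frac{1}{16}\right)\right) \left(-3315\right) = \left(-16 - \frac{3}{16}\right) \left(-3315\right) = \left(- \frac{259}{16}\right) \left(-3315\right) = \frac{858585}{16}$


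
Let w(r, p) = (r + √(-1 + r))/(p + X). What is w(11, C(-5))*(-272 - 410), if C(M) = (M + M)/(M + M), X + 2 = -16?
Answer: 7502/17 + 682*√10/17 ≈ 568.16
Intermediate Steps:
X = -18 (X = -2 - 16 = -18)
C(M) = 1 (C(M) = (2*M)/((2*M)) = (2*M)*(1/(2*M)) = 1)
w(r, p) = (r + √(-1 + r))/(-18 + p) (w(r, p) = (r + √(-1 + r))/(p - 18) = (r + √(-1 + r))/(-18 + p))
w(11, C(-5))*(-272 - 410) = ((11 + √(-1 + 11))/(-18 + 1))*(-272 - 410) = ((11 + √10)/(-17))*(-682) = -(11 + √10)/17*(-682) = (-11/17 - √10/17)*(-682) = 7502/17 + 682*√10/17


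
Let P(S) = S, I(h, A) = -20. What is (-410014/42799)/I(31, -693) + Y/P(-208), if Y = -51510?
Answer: 5522101589/22255480 ≈ 248.12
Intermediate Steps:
(-410014/42799)/I(31, -693) + Y/P(-208) = -410014/42799/(-20) - 51510/(-208) = -410014*1/42799*(-1/20) - 51510*(-1/208) = -410014/42799*(-1/20) + 25755/104 = 205007/427990 + 25755/104 = 5522101589/22255480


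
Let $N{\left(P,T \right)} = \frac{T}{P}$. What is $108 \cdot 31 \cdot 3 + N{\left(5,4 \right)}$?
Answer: $\frac{50224}{5} \approx 10045.0$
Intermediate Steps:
$108 \cdot 31 \cdot 3 + N{\left(5,4 \right)} = 108 \cdot 31 \cdot 3 + \frac{4}{5} = 108 \cdot 93 + 4 \cdot \frac{1}{5} = 10044 + \frac{4}{5} = \frac{50224}{5}$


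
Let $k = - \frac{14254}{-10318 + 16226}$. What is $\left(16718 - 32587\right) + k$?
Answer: $- \frac{46884153}{2954} \approx -15871.0$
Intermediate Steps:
$k = - \frac{7127}{2954}$ ($k = - \frac{14254}{5908} = \left(-14254\right) \frac{1}{5908} = - \frac{7127}{2954} \approx -2.4127$)
$\left(16718 - 32587\right) + k = \left(16718 - 32587\right) - \frac{7127}{2954} = -15869 - \frac{7127}{2954} = - \frac{46884153}{2954}$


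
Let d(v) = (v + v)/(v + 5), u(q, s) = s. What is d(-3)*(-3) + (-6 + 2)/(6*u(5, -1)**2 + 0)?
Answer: 25/3 ≈ 8.3333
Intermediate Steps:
d(v) = 2*v/(5 + v) (d(v) = (2*v)/(5 + v) = 2*v/(5 + v))
d(-3)*(-3) + (-6 + 2)/(6*u(5, -1)**2 + 0) = (2*(-3)/(5 - 3))*(-3) + (-6 + 2)/(6*(-1)**2 + 0) = (2*(-3)/2)*(-3) - 4/(6*1 + 0) = (2*(-3)*(1/2))*(-3) - 4/(6 + 0) = -3*(-3) - 4/6 = 9 - 4*1/6 = 9 - 2/3 = 25/3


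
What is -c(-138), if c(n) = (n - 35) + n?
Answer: 311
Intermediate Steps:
c(n) = -35 + 2*n (c(n) = (-35 + n) + n = -35 + 2*n)
-c(-138) = -(-35 + 2*(-138)) = -(-35 - 276) = -1*(-311) = 311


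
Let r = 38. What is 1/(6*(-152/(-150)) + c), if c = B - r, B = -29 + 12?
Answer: -25/1223 ≈ -0.020442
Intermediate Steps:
B = -17
c = -55 (c = -17 - 1*38 = -17 - 38 = -55)
1/(6*(-152/(-150)) + c) = 1/(6*(-152/(-150)) - 55) = 1/(6*(-152*(-1/150)) - 55) = 1/(6*(76/75) - 55) = 1/(152/25 - 55) = 1/(-1223/25) = -25/1223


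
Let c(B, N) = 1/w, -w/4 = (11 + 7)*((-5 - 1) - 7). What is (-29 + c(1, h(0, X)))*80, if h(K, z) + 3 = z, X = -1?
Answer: -271430/117 ≈ -2319.9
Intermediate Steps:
h(K, z) = -3 + z
w = 936 (w = -4*(11 + 7)*((-5 - 1) - 7) = -72*(-6 - 7) = -72*(-13) = -4*(-234) = 936)
c(B, N) = 1/936
(-29 + c(1, h(0, X)))*80 = (-29 + 1/936)*80 = -27143/936*80 = -271430/117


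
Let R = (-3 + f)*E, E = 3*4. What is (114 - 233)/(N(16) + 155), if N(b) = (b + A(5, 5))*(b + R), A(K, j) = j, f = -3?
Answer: 119/1021 ≈ 0.11655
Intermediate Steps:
E = 12
R = -72 (R = (-3 - 3)*12 = -6*12 = -72)
N(b) = (-72 + b)*(5 + b) (N(b) = (b + 5)*(b - 72) = (5 + b)*(-72 + b) = (-72 + b)*(5 + b))
(114 - 233)/(N(16) + 155) = (114 - 233)/((-360 + 16**2 - 67*16) + 155) = -119/((-360 + 256 - 1072) + 155) = -119/(-1176 + 155) = -119/(-1021) = -119*(-1/1021) = 119/1021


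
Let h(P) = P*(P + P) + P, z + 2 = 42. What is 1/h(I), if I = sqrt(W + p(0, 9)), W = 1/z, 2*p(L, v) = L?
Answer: -20/9 + 20*sqrt(10)/9 ≈ 4.8051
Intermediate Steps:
z = 40 (z = -2 + 42 = 40)
p(L, v) = L/2
W = 1/40 ≈ 0.025000
I = sqrt(10)/20 (I = sqrt(1/40 + (1/2)*0) = sqrt(1/40 + 0) = sqrt(1/40) = sqrt(10)/20 ≈ 0.15811)
h(P) = P + 2*P**2 (h(P) = P*(2*P) + P = 2*P**2 + P = P + 2*P**2)
1/h(I) = 1/((sqrt(10)/20)*(1 + 2*(sqrt(10)/20))) = 1/((sqrt(10)/20)*(1 + sqrt(10)/10)) = 1/(sqrt(10)*(1 + sqrt(10)/10)/20) = 2*sqrt(10)/(1 + sqrt(10)/10)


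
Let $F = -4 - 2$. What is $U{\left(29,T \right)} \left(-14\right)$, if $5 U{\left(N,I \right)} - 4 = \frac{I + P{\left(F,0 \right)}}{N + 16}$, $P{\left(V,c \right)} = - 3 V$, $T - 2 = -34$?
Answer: $- \frac{2324}{225} \approx -10.329$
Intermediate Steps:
$T = -32$ ($T = 2 - 34 = -32$)
$F = -6$
$U{\left(N,I \right)} = \frac{4}{5} + \frac{18 + I}{5 \left(16 + N\right)}$ ($U{\left(N,I \right)} = \frac{4}{5} + \frac{\left(I - -18\right) \frac{1}{N + 16}}{5} = \frac{4}{5} + \frac{\left(I + 18\right) \frac{1}{16 + N}}{5} = \frac{4}{5} + \frac{\left(18 + I\right) \frac{1}{16 + N}}{5} = \frac{4}{5} + \frac{\frac{1}{16 + N} \left(18 + I\right)}{5} = \frac{4}{5} + \frac{18 + I}{5 \left(16 + N\right)}$)
$U{\left(29,T \right)} \left(-14\right) = \frac{82 - 32 + 4 \cdot 29}{5 \left(16 + 29\right)} \left(-14\right) = \frac{82 - 32 + 116}{5 \cdot 45} \left(-14\right) = \frac{1}{5} \cdot \frac{1}{45} \cdot 166 \left(-14\right) = \frac{166}{225} \left(-14\right) = - \frac{2324}{225}$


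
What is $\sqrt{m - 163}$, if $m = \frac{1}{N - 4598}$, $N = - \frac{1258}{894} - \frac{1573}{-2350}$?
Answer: $\frac{i \sqrt{3803787539605412847793}}{4830744119} \approx 12.767 i$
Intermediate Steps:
$N = - \frac{775019}{1050450}$ ($N = \left(-1258\right) \frac{1}{894} - - \frac{1573}{2350} = - \frac{629}{447} + \frac{1573}{2350} = - \frac{775019}{1050450} \approx -0.7378$)
$m = - \frac{1050450}{4830744119}$ ($m = \frac{1}{- \frac{775019}{1050450} - 4598} = \frac{1}{- \frac{4830744119}{1050450}} = - \frac{1050450}{4830744119} \approx -0.00021745$)
$\sqrt{m - 163} = \sqrt{- \frac{1050450}{4830744119} - 163} = \sqrt{- \frac{787412341847}{4830744119}} = \frac{i \sqrt{3803787539605412847793}}{4830744119}$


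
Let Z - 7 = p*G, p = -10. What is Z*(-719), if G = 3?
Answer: 16537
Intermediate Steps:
Z = -23 (Z = 7 - 10*3 = 7 - 30 = -23)
Z*(-719) = -23*(-719) = 16537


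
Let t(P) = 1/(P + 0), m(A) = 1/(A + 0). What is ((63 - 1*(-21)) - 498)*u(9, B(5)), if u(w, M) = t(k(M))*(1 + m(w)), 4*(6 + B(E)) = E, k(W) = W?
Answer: 1840/19 ≈ 96.842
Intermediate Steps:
m(A) = 1/A
t(P) = 1/P
B(E) = -6 + E/4
u(w, M) = (1 + 1/w)/M
((63 - 1*(-21)) - 498)*u(9, B(5)) = ((63 - 1*(-21)) - 498)*((1 + 9)/((-6 + (¼)*5)*9)) = ((63 + 21) - 498)*((⅑)*10/(-6 + 5/4)) = (84 - 498)*((⅑)*10/(-19/4)) = -(-1656)*10/(19*9) = -414*(-40/171) = 1840/19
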